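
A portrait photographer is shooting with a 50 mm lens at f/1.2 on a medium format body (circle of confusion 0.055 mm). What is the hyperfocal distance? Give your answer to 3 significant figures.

Hyperfocal distance H = f²/(N·c) + f = 50²/(1.2 × 0.055) + 50 = 2500/0.066 + 50 ≈ 37928.8 mm ≈ 37.9 m.

37.9 m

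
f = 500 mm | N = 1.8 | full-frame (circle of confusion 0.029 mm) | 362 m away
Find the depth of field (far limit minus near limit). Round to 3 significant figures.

55.0 m

Hyperfocal distance H = f²/(N·c) + f = 500²/(1.8 × 0.029) + 500 = 250000/0.0522 + 500 ≈ 4789772.0 mm ≈ 4790 m.
Near limit Dn = s·(H − f)/(H + s − 2f) = 362000 × (4789772.0 − 500) / (4789772.0 + 362000 − 2 × 500) = 362000 × 4789272.0 / 5150772.0 ≈ 336594 mm.
Far limit Df = s·(H − f)/(H − s) = 362000 × (4789772.0 − 500) / (4789772.0 − 362000) = 362000 × 4789272.0 / 4427772.0 ≈ 391555 mm.
Depth of field = Df − Dn = 391555 − 336594 ≈ 54961 mm ≈ 55.0 m.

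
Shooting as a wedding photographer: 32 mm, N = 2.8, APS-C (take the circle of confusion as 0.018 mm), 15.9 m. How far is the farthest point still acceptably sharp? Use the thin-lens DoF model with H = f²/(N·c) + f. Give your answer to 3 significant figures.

72.6 m

Hyperfocal distance H = f²/(N·c) + f = 32²/(2.8 × 0.018) + 32 = 1024/0.0504 + 32 ≈ 20349.5 mm ≈ 20.35 m.
Far limit Df = s·(H − f)/(H − s) = 15900 × (20349.5 − 32) / (20349.5 − 15900) = 15900 × 20317.5 / 4449.5 ≈ 72604 mm ≈ 72.6 m.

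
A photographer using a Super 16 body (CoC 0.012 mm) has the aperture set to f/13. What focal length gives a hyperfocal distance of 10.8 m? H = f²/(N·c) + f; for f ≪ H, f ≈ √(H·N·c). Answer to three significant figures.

From H = f²/(N·c) + f, with f ≪ H: f ≈ √(H·N·c) = √(10800 × 13 × 0.012) = √1684.8 ≈ 41.05 mm.
Exact: f² + N·c·f − N·c·H = 0 ⇒ f = (−N·c + √((N·c)² + 4·N·c·H))/2 = (−0.156 + √6739.2)/2 ≈ 40.968 mm ≈ 41.0 mm.

41.0 mm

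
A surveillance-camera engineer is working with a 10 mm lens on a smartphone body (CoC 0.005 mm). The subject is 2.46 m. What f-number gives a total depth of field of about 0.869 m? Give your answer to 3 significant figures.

Write h = H − f = f²/(N·c). The thin-lens limits are Dn = s·h/(h + (s−f)) and Df = s·h/(h − (s−f)), so DoF = Df − Dn = 2·s·(s−f)·h / (h² − (s−f)²).
That is a quadratic in h: DoF·h² − 2·s·(s−f)·h − DoF·(s−f)² = 0 ⇒ h = (s−f)·(s + √(s² + DoF²)) / DoF = 2450 × (2460 + √(2460² + 869²)) / 869 = 2450 × (2460 + 2608.98) / 869 ≈ 14291 mm.
Then N = f²/(c·h) = 10² / (0.005 × 14291) = 100 / 71.456 ≈ 1.40.

f/1.40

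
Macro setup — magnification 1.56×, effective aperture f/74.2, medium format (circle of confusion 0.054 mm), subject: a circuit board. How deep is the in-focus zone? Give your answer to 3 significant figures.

3.29 mm

At magnification m, DoF ≈ 2·N_eff·c/m² = 2 × 74.2 × 0.054 / 1.56² = 8.014 / 2.434 ≈ 3.29 mm.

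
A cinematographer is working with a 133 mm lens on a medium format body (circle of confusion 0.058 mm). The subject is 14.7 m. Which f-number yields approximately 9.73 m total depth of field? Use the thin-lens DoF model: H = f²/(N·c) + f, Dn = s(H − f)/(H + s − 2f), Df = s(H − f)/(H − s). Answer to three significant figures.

f/6.30

Write h = H − f = f²/(N·c). The thin-lens limits are Dn = s·h/(h + (s−f)) and Df = s·h/(h − (s−f)), so DoF = Df − Dn = 2·s·(s−f)·h / (h² − (s−f)²).
That is a quadratic in h: DoF·h² − 2·s·(s−f)·h − DoF·(s−f)² = 0 ⇒ h = (s−f)·(s + √(s² + DoF²)) / DoF = 14567 × (14700 + √(14700² + 9730²)) / 9730 = 14567 × (14700 + 17628.5) / 9730 ≈ 48400 mm.
Then N = f²/(c·h) = 133² / (0.058 × 48400) = 17689 / 2807.2 ≈ 6.30.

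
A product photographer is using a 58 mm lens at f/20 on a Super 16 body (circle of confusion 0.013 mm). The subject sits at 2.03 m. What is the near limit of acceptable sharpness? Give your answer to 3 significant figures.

Hyperfocal distance H = f²/(N·c) + f = 58²/(20 × 0.013) + 58 = 3364/0.26 + 58 ≈ 12996.5 mm ≈ 13.00 m.
Near limit Dn = s·(H − f)/(H + s − 2f) = 2030 × (12996.5 − 58) / (12996.5 + 2030 − 2 × 58) = 2030 × 12938.5 / 14910.5 ≈ 1761.5 mm ≈ 1.76 m.

1.76 m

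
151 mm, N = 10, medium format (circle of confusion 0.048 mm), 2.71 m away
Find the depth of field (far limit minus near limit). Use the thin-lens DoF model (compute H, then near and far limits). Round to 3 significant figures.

Hyperfocal distance H = f²/(N·c) + f = 151²/(10 × 0.048) + 151 = 22801/0.48 + 151 ≈ 47653.1 mm ≈ 47.65 m.
Near limit Dn = s·(H − f)/(H + s − 2f) = 2710 × (47653.1 − 151) / (47653.1 + 2710 − 2 × 151) = 2710 × 47502.1 / 50061.1 ≈ 2571.47 mm.
Far limit Df = s·(H − f)/(H − s) = 2710 × (47653.1 − 151) / (47653.1 − 2710) = 2710 × 47502.1 / 44943.1 ≈ 2864.30 mm.
Depth of field = Df − Dn = 2864.30 − 2571.47 ≈ 292.83 mm.

293 mm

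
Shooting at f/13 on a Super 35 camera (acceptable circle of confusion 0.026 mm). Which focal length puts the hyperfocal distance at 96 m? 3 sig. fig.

180 mm

From H = f²/(N·c) + f, with f ≪ H: f ≈ √(H·N·c) = √(96000 × 13 × 0.026) = √32448 ≈ 180.1 mm.
The +f correction barely moves this — solving exactly, f² + N·c·f − N·c·H = 0 ⇒ f = (−N·c + √((N·c)² + 4·N·c·H))/2 = (−0.338 + √129792)/2 ≈ 179.96 mm, so f ≈ 180 mm.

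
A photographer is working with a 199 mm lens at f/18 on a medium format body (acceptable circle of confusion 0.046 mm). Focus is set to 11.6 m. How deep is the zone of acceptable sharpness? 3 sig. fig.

Hyperfocal distance H = f²/(N·c) + f = 199²/(18 × 0.046) + 199 = 39601/0.828 + 199 ≈ 48026.3 mm ≈ 48.03 m.
Near limit Dn = s·(H − f)/(H + s − 2f) = 11600 × (48026.3 − 199) / (48026.3 + 11600 − 2 × 199) = 11600 × 47827.3 / 59228.3 ≈ 9367.1 mm.
Far limit Df = s·(H − f)/(H − s) = 11600 × (48026.3 − 199) / (48026.3 − 11600) = 11600 × 47827.3 / 36426.3 ≈ 15230.7 mm.
Depth of field = Df − Dn = 15230.7 − 9367.1 ≈ 5863.6 mm ≈ 5.86 m.

5.86 m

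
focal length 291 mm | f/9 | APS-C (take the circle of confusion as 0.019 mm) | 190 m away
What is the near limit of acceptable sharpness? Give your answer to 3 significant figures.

137 m

Hyperfocal distance H = f²/(N·c) + f = 291²/(9 × 0.019) + 291 = 84681/0.171 + 291 ≈ 495501.5 mm ≈ 495.5 m.
Near limit Dn = s·(H − f)/(H + s − 2f) = 190000 × (495501.5 − 291) / (495501.5 + 190000 − 2 × 291) = 190000 × 495210.5 / 684919.5 ≈ 137374 mm ≈ 137 m.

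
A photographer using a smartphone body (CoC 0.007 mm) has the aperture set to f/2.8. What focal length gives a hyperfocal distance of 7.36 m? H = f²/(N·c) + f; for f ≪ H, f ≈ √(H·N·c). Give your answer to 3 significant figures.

From H = f²/(N·c) + f, with f ≪ H: f ≈ √(H·N·c) = √(7360 × 2.8 × 0.007) = √144.26 ≈ 12.01 mm.
The +f correction barely moves this — solving exactly, f² + N·c·f − N·c·H = 0 ⇒ f = (−N·c + √((N·c)² + 4·N·c·H))/2 = (−0.0196 + √577.02)/2 ≈ 12.001 mm, so f ≈ 12.0 mm.

12.0 mm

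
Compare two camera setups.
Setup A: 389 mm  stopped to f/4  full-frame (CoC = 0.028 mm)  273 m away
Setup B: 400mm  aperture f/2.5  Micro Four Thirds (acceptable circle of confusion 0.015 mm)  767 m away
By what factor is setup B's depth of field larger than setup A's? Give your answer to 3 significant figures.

2.48

Setup A: H = 389²/(4×0.028) + 389 ≈ 1351469.4 mm; DoF = Df − Dn = 342008 − 227164 ≈ 114844 mm.
Setup B: H = 400²/(2.5×0.015) + 400 ≈ 4267066.7 mm; DoF = Df − Dn = 934992 − 650181 ≈ 284811 mm.
Ratio = 284811 / 114844 ≈ 2.48.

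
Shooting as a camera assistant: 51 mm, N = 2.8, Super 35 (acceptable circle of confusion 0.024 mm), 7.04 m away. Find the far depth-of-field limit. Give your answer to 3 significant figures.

8.59 m

Hyperfocal distance H = f²/(N·c) + f = 51²/(2.8 × 0.024) + 51 = 2601/0.0672 + 51 ≈ 38756.4 mm ≈ 38.76 m.
Far limit Df = s·(H − f)/(H − s) = 7040 × (38756.4 − 51) / (38756.4 − 7040) = 7040 × 38705.4 / 31716.4 ≈ 8591.3 mm ≈ 8.59 m.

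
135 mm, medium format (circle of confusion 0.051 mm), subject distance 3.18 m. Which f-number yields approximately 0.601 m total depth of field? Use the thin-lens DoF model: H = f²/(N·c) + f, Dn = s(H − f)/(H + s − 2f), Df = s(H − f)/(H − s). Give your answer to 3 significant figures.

Write h = H − f = f²/(N·c). The thin-lens limits are Dn = s·h/(h + (s−f)) and Df = s·h/(h − (s−f)), so DoF = Df − Dn = 2·s·(s−f)·h / (h² − (s−f)²).
That is a quadratic in h: DoF·h² − 2·s·(s−f)·h − DoF·(s−f)² = 0 ⇒ h = (s−f)·(s + √(s² + DoF²)) / DoF = 3045 × (3180 + √(3180² + 601²)) / 601 = 3045 × (3180 + 3236.29) / 601 ≈ 32509 mm.
Then N = f²/(c·h) = 135² / (0.051 × 32509) = 18225 / 1657.9 ≈ 11.

f/11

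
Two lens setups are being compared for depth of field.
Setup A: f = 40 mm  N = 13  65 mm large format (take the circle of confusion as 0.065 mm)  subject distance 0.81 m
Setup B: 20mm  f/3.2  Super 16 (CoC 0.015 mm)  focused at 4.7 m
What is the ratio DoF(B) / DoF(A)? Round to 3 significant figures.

9.77

Setup A: H = 40²/(13×0.065) + 40 ≈ 1933.5 mm; DoF = Df − Dn = 1365.14 − 575.83 ≈ 789.31 mm.
Setup B: H = 20²/(3.2×0.015) + 20 ≈ 8353.3 mm; DoF = Df − Dn = 10720.8 − 3009.7 ≈ 7711.1 mm.
Ratio = 7711.1 / 789.31 ≈ 9.77.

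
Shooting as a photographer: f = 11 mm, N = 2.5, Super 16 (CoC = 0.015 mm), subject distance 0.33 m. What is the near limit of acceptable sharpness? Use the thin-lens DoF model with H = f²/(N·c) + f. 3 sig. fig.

300 mm

Hyperfocal distance H = f²/(N·c) + f = 11²/(2.5 × 0.015) + 11 = 121/0.0375 + 11 ≈ 3237.7 mm ≈ 3.238 m.
Near limit Dn = s·(H − f)/(H + s − 2f) = 330 × (3237.7 − 11) / (3237.7 + 330 − 2 × 11) = 330 × 3226.7 / 3545.7 ≈ 300.31 mm.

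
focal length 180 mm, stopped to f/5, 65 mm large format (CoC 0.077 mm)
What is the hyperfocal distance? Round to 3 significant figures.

84.3 m

Hyperfocal distance H = f²/(N·c) + f = 180²/(5 × 0.077) + 180 = 32400/0.385 + 180 ≈ 84335.8 mm ≈ 84.3 m.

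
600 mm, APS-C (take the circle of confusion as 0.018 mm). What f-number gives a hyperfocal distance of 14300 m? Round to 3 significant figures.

f/1.40

Rearrange H = f²/(N·c) + f for N: N = f² / ((H − f)·c).
N = 600² / ((14300000 − 600) × 0.018) = 360000 / 257389 ≈ 1.40.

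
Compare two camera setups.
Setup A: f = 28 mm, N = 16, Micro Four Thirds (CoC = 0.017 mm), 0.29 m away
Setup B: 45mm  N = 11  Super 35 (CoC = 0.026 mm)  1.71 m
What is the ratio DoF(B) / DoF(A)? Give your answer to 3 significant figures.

Setup A: H = 28²/(16×0.017) + 28 ≈ 2910.4 mm; DoF = Df − Dn = 318.996 − 265.836 ≈ 53.160 mm.
Setup B: H = 45²/(11×0.026) + 45 ≈ 7125.4 mm; DoF = Df − Dn = 2235.75 − 1384.44 ≈ 851.31 mm.
Ratio = 851.31 / 53.160 ≈ 16.0.

16.0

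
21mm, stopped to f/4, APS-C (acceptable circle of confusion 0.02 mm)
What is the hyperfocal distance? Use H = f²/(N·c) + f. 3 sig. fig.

Hyperfocal distance H = f²/(N·c) + f = 21²/(4 × 0.02) + 21 = 441/0.08 + 21 ≈ 5533.5 mm ≈ 5.53 m.

5.53 m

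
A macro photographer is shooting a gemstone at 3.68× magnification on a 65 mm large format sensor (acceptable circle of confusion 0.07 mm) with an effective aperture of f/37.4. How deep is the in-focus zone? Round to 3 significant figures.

At magnification m, DoF ≈ 2·N_eff·c/m² = 2 × 37.4 × 0.07 / 3.68² = 5.236 / 13.54 ≈ 0.387 mm.

0.387 mm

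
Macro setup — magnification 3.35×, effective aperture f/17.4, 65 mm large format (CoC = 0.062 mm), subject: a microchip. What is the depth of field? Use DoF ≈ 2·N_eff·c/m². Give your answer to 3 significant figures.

0.192 mm

At magnification m, DoF ≈ 2·N_eff·c/m² = 2 × 17.4 × 0.062 / 3.35² = 2.158 / 11.22 ≈ 0.192 mm.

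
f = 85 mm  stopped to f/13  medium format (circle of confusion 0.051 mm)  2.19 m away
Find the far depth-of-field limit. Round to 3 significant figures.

Hyperfocal distance H = f²/(N·c) + f = 85²/(13 × 0.051) + 85 = 7225/0.663 + 85 ≈ 10982.4 mm ≈ 10.98 m.
Far limit Df = s·(H − f)/(H − s) = 2190 × (10982.4 − 85) / (10982.4 − 2190) = 2190 × 10897.4 / 8792.4 ≈ 2714.3 mm ≈ 2.71 m.

2.71 m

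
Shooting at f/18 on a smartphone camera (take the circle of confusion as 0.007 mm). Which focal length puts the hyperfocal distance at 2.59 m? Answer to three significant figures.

18.0 mm

From H = f²/(N·c) + f, with f ≪ H: f ≈ √(H·N·c) = √(2590 × 18 × 0.007) = √326.34 ≈ 18.06 mm.
Exact: f² + N·c·f − N·c·H = 0 ⇒ f = (−N·c + √((N·c)² + 4·N·c·H))/2 = (−0.126 + √1305.4)/2 ≈ 18.002 mm ≈ 18.0 mm.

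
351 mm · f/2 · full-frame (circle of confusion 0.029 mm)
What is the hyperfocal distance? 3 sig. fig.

2120 m

Hyperfocal distance H = f²/(N·c) + f = 351²/(2 × 0.029) + 351 = 123201/0.058 + 351 ≈ 2124506.2 mm ≈ 2120 m.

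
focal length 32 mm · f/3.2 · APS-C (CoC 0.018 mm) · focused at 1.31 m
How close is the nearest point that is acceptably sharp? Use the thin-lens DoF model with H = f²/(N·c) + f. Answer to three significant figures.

Hyperfocal distance H = f²/(N·c) + f = 32²/(3.2 × 0.018) + 32 = 1024/0.0576 + 32 ≈ 17809.8 mm ≈ 17.81 m.
Near limit Dn = s·(H − f)/(H + s − 2f) = 1310 × (17809.8 − 32) / (17809.8 + 1310 − 2 × 32) = 1310 × 17777.8 / 19055.8 ≈ 1222.1 mm ≈ 1.22 m.

1.22 m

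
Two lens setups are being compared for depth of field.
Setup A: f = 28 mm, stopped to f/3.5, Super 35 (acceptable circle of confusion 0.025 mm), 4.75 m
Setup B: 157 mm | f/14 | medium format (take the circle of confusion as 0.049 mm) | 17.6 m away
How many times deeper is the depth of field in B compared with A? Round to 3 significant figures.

3.23

Setup A: H = 28²/(3.5×0.025) + 28 ≈ 8988.0 mm; DoF = Df − Dn = 10042.5 − 3110.7 ≈ 6931.8 mm.
Setup B: H = 157²/(14×0.049) + 157 ≈ 36088.5 mm; DoF = Df − Dn = 34205 − 11848 ≈ 22357 mm.
Ratio = 22357 / 6931.8 ≈ 3.23.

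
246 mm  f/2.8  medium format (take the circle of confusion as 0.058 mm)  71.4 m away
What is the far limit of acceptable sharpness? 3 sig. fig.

88.3 m

Hyperfocal distance H = f²/(N·c) + f = 246²/(2.8 × 0.058) + 246 = 60516/0.1624 + 246 ≈ 372881.5 mm ≈ 372.9 m.
Far limit Df = s·(H − f)/(H − s) = 71400 × (372881.5 − 246) / (372881.5 − 71400) = 71400 × 372635.5 / 301481.5 ≈ 88251 mm ≈ 88.3 m.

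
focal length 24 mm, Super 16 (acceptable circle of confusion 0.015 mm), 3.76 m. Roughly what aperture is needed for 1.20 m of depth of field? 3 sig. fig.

Write h = H − f = f²/(N·c). The thin-lens limits are Dn = s·h/(h + (s−f)) and Df = s·h/(h − (s−f)), so DoF = Df − Dn = 2·s·(s−f)·h / (h² − (s−f)²).
That is a quadratic in h: DoF·h² − 2·s·(s−f)·h − DoF·(s−f)² = 0 ⇒ h = (s−f)·(s + √(s² + DoF²)) / DoF = 3736 × (3760 + √(3760² + 1200²)) / 1200 = 3736 × (3760 + 3946.85) / 1200 ≈ 23994 mm.
Then N = f²/(c·h) = 24² / (0.015 × 23994) = 576 / 359.91 ≈ 1.60.

f/1.60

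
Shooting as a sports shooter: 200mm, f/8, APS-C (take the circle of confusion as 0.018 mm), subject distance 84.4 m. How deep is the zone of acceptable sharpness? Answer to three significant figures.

Hyperfocal distance H = f²/(N·c) + f = 200²/(8 × 0.018) + 200 = 40000/0.144 + 200 ≈ 277977.8 mm ≈ 278.0 m.
Near limit Dn = s·(H − f)/(H + s − 2f) = 84400 × (277977.8 − 200) / (277977.8 + 84400 − 2 × 200) = 84400 × 277777.8 / 361977.8 ≈ 64768 mm.
Far limit Df = s·(H − f)/(H − s) = 84400 × (277977.8 − 200) / (277977.8 − 84400) = 84400 × 277777.8 / 193577.8 ≈ 121111 mm.
Depth of field = Df − Dn = 121111 − 64768 ≈ 56343 mm ≈ 56.3 m.

56.3 m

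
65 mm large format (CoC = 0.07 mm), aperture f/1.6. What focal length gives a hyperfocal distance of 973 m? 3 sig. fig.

From H = f²/(N·c) + f, with f ≪ H: f ≈ √(H·N·c) = √(973000 × 1.6 × 0.07) = √108976 ≈ 330.1 mm.
The +f correction barely moves this — solving exactly, f² + N·c·f − N·c·H = 0 ⇒ f = (−N·c + √((N·c)² + 4·N·c·H))/2 = (−0.112 + √435904)/2 ≈ 330.06 mm, so f ≈ 330 mm.

330 mm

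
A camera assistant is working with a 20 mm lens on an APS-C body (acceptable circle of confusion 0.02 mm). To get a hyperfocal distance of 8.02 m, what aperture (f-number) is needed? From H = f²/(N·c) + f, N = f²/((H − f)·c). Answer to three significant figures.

Rearrange H = f²/(N·c) + f for N: N = f² / ((H − f)·c).
N = 20² / ((8020 − 20) × 0.02) = 400 / 160.0 ≈ 2.50.

f/2.50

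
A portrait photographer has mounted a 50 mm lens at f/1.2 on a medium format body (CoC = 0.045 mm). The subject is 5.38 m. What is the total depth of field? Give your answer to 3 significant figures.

Hyperfocal distance H = f²/(N·c) + f = 50²/(1.2 × 0.045) + 50 = 2500/0.054 + 50 ≈ 46346.3 mm ≈ 46.35 m.
Near limit Dn = s·(H − f)/(H + s − 2f) = 5380 × (46346.3 − 50) / (46346.3 + 5380 − 2 × 50) = 5380 × 46296.3 / 51626.3 ≈ 4824.6 mm.
Far limit Df = s·(H − f)/(H − s) = 5380 × (46346.3 − 50) / (46346.3 − 5380) = 5380 × 46296.3 / 40966.3 ≈ 6080.0 mm.
Depth of field = Df − Dn = 6080.0 − 4824.6 ≈ 1255.4 mm ≈ 1.26 m.

1.26 m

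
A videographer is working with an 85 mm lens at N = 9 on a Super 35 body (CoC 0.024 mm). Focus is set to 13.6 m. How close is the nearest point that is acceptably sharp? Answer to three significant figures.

9.69 m

Hyperfocal distance H = f²/(N·c) + f = 85²/(9 × 0.024) + 85 = 7225/0.216 + 85 ≈ 33534.1 mm ≈ 33.53 m.
Near limit Dn = s·(H − f)/(H + s − 2f) = 13600 × (33534.1 − 85) / (33534.1 + 13600 − 2 × 85) = 13600 × 33449.1 / 46964.1 ≈ 9686.3 mm ≈ 9.69 m.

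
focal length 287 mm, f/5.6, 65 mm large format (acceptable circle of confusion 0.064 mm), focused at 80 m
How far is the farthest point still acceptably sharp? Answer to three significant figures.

Hyperfocal distance H = f²/(N·c) + f = 287²/(5.6 × 0.064) + 287 = 82369/0.3584 + 287 ≈ 230111.2 mm ≈ 230.1 m.
Far limit Df = s·(H − f)/(H − s) = 80000 × (230111.2 − 287) / (230111.2 − 80000) = 80000 × 229824.2 / 150111.2 ≈ 122482 mm ≈ 122 m.

122 m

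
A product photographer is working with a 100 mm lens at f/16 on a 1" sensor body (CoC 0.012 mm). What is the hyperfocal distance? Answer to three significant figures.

Hyperfocal distance H = f²/(N·c) + f = 100²/(16 × 0.012) + 100 = 10000/0.192 + 100 ≈ 52183.3 mm ≈ 52.2 m.

52.2 m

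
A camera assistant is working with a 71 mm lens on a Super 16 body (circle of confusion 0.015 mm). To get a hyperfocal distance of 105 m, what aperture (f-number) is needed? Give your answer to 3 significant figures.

Rearrange H = f²/(N·c) + f for N: N = f² / ((H − f)·c).
N = 71² / ((105000 − 71) × 0.015) = 5041 / 1574 ≈ 3.20.

f/3.20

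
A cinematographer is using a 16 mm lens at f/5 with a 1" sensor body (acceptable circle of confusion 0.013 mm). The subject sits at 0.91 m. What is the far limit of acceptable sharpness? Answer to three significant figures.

1.18 m

Hyperfocal distance H = f²/(N·c) + f = 16²/(5 × 0.013) + 16 = 256/0.065 + 16 ≈ 3954.5 mm ≈ 3.954 m.
Far limit Df = s·(H − f)/(H − s) = 910 × (3954.5 − 16) / (3954.5 − 910) = 910 × 3938.5 / 3044.5 ≈ 1177.2 mm ≈ 1.18 m.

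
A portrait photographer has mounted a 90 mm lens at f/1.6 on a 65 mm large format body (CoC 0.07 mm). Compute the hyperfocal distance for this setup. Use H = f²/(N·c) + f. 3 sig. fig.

72.4 m

Hyperfocal distance H = f²/(N·c) + f = 90²/(1.6 × 0.07) + 90 = 8100/0.112 + 90 ≈ 72411.4 mm ≈ 72.4 m.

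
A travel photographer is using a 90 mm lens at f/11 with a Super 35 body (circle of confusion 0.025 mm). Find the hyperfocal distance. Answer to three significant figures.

29.5 m

Hyperfocal distance H = f²/(N·c) + f = 90²/(11 × 0.025) + 90 = 8100/0.275 + 90 ≈ 29544.5 mm ≈ 29.5 m.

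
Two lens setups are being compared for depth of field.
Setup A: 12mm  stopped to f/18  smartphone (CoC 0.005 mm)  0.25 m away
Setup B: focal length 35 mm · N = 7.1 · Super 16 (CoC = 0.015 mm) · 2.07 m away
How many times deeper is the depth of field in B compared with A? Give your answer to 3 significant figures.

Setup A: H = 12²/(18×0.005) + 12 ≈ 1612.0 mm; DoF = Df − Dn = 293.686 − 217.628 ≈ 76.058 mm.
Setup B: H = 35²/(7.1×0.015) + 35 ≈ 11537.3 mm; DoF = Df − Dn = 2514.95 − 1758.83 ≈ 756.12 mm.
Ratio = 756.12 / 76.058 ≈ 9.94.

9.94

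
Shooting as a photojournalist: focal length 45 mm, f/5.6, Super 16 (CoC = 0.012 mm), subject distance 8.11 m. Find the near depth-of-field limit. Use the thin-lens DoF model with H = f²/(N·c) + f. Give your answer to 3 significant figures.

Hyperfocal distance H = f²/(N·c) + f = 45²/(5.6 × 0.012) + 45 = 2025/0.0672 + 45 ≈ 30178.9 mm ≈ 30.18 m.
Near limit Dn = s·(H − f)/(H + s − 2f) = 8110 × (30178.9 − 45) / (30178.9 + 8110 − 2 × 45) = 8110 × 30133.9 / 38198.9 ≈ 6397.7 mm ≈ 6.40 m.

6.40 m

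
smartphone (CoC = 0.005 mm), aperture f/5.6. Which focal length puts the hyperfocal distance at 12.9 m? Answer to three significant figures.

19.0 mm

From H = f²/(N·c) + f, with f ≪ H: f ≈ √(H·N·c) = √(12900 × 5.6 × 0.005) = √361.20 ≈ 19.01 mm.
The +f correction barely moves this — solving exactly, f² + N·c·f − N·c·H = 0 ⇒ f = (−N·c + √((N·c)² + 4·N·c·H))/2 = (−0.028 + √1444.8)/2 ≈ 18.991 mm, so f ≈ 19.0 mm.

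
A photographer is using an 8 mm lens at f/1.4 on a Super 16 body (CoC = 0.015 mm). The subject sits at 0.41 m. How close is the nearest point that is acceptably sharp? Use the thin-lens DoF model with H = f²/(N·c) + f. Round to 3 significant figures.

362 mm

Hyperfocal distance H = f²/(N·c) + f = 8²/(1.4 × 0.015) + 8 = 64/0.021 + 8 ≈ 3055.6 mm ≈ 3.056 m.
Near limit Dn = s·(H − f)/(H + s − 2f) = 410 × (3055.6 − 8) / (3055.6 + 410 − 2 × 8) = 410 × 3047.6 / 3449.6 ≈ 362.22 mm.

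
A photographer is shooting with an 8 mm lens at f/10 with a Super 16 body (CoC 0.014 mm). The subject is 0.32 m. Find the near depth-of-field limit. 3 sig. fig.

190 mm

Hyperfocal distance H = f²/(N·c) + f = 8²/(10 × 0.014) + 8 = 64/0.14 + 8 ≈ 465.1 mm ≈ 0.465 m.
Near limit Dn = s·(H − f)/(H + s − 2f) = 320 × (465.1 − 8) / (465.1 + 320 − 2 × 8) = 320 × 457.1 / 769.1 ≈ 190.19 mm.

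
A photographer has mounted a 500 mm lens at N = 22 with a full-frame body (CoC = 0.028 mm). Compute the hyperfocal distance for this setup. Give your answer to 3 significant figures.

406 m

Hyperfocal distance H = f²/(N·c) + f = 500²/(22 × 0.028) + 500 = 250000/0.616 + 500 ≈ 406344.2 mm ≈ 406 m.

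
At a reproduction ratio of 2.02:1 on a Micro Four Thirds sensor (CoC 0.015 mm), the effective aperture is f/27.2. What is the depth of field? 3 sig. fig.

At magnification m, DoF ≈ 2·N_eff·c/m² = 2 × 27.2 × 0.015 / 2.02² = 0.816 / 4.08 ≈ 0.2 mm.

0.200 mm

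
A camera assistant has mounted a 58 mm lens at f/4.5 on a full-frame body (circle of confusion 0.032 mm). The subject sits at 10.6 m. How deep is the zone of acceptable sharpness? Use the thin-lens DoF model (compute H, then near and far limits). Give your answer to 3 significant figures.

12.0 m

Hyperfocal distance H = f²/(N·c) + f = 58²/(4.5 × 0.032) + 58 = 3364/0.144 + 58 ≈ 23419.1 mm ≈ 23.42 m.
Near limit Dn = s·(H − f)/(H + s − 2f) = 10600 × (23419.1 − 58) / (23419.1 + 10600 − 2 × 58) = 10600 × 23361.1 / 33903.1 ≈ 7304 mm.
Far limit Df = s·(H − f)/(H − s) = 10600 × (23419.1 − 58) / (23419.1 − 10600) = 10600 × 23361.1 / 12819.1 ≈ 19317 mm.
Depth of field = Df − Dn = 19317 − 7304 ≈ 12013 mm ≈ 12.0 m.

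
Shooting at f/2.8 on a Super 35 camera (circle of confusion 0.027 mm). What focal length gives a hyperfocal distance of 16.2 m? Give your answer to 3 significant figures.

35.0 mm

From H = f²/(N·c) + f, with f ≪ H: f ≈ √(H·N·c) = √(16200 × 2.8 × 0.027) = √1224.7 ≈ 35.00 mm.
The +f correction barely moves this — solving exactly, f² + N·c·f − N·c·H = 0 ⇒ f = (−N·c + √((N·c)² + 4·N·c·H))/2 = (−0.0756 + √4898.9)/2 ≈ 34.958 mm, so f ≈ 35.0 mm.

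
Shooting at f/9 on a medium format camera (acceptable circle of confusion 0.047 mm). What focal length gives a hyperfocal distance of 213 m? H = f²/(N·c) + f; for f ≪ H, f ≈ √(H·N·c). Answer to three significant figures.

From H = f²/(N·c) + f, with f ≪ H: f ≈ √(H·N·c) = √(213000 × 9 × 0.047) = √90099 ≈ 300.2 mm.
The +f correction barely moves this — solving exactly, f² + N·c·f − N·c·H = 0 ⇒ f = (−N·c + √((N·c)² + 4·N·c·H))/2 = (−0.423 + √360396)/2 ≈ 299.95 mm, so f ≈ 300 mm.

300 mm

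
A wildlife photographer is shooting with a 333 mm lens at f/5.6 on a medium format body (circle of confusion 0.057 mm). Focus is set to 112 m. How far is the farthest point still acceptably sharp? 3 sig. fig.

165 m

Hyperfocal distance H = f²/(N·c) + f = 333²/(5.6 × 0.057) + 333 = 110889/0.3192 + 333 ≈ 347729.6 mm ≈ 347.7 m.
Far limit Df = s·(H − f)/(H − s) = 112000 × (347729.6 − 333) / (347729.6 − 112000) = 112000 × 347396.6 / 235729.6 ≈ 165055 mm ≈ 165 m.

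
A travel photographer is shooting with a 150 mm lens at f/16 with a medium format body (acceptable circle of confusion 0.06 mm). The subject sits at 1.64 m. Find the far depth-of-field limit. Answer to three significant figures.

Hyperfocal distance H = f²/(N·c) + f = 150²/(16 × 0.06) + 150 = 22500/0.96 + 150 ≈ 23587.5 mm ≈ 23.59 m.
Far limit Df = s·(H − f)/(H − s) = 1640 × (23587.5 − 150) / (23587.5 − 1640) = 1640 × 23437.5 / 21947.5 ≈ 1751.3 mm ≈ 1.75 m.

1.75 m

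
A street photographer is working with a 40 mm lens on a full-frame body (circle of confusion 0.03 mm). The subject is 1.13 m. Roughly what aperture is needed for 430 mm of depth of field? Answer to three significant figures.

Write h = H − f = f²/(N·c). The thin-lens limits are Dn = s·h/(h + (s−f)) and Df = s·h/(h − (s−f)), so DoF = Df − Dn = 2·s·(s−f)·h / (h² − (s−f)²).
That is a quadratic in h: DoF·h² − 2·s·(s−f)·h − DoF·(s−f)² = 0 ⇒ h = (s−f)·(s + √(s² + DoF²)) / DoF = 1090 × (1130 + √(1130² + 430²)) / 430 = 1090 × (1130 + 1209.05) / 430 ≈ 5929.2 mm.
Then N = f²/(c·h) = 40² / (0.03 × 5929.2) = 1600 / 177.88 ≈ 9.

f/9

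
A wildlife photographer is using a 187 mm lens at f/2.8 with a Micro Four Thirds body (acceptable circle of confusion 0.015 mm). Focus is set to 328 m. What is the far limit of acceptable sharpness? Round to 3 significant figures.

541 m

Hyperfocal distance H = f²/(N·c) + f = 187²/(2.8 × 0.015) + 187 = 34969/0.042 + 187 ≈ 832782.2 mm ≈ 832.8 m.
Far limit Df = s·(H − f)/(H − s) = 328000 × (832782.2 − 187) / (832782.2 − 328000) = 328000 × 832595.2 / 504782.2 ≈ 541008 mm ≈ 541 m.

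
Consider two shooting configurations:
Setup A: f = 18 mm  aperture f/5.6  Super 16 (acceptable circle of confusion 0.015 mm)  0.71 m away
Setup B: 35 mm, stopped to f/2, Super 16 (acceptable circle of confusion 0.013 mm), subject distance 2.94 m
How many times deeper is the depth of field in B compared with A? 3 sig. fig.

Setup A: H = 18²/(5.6×0.015) + 18 ≈ 3875.1 mm; DoF = Df − Dn = 865.23 − 602.00 ≈ 263.23 mm.
Setup B: H = 35²/(2×0.013) + 35 ≈ 47150.4 mm; DoF = Df − Dn = 3133.18 − 2769.26 ≈ 363.92 mm.
Ratio = 363.92 / 263.23 ≈ 1.38.

1.38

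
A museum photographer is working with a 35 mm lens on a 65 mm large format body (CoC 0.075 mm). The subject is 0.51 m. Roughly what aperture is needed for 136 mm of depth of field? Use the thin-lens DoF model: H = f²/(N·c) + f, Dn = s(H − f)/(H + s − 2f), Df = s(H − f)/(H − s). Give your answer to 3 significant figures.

Write h = H − f = f²/(N·c). The thin-lens limits are Dn = s·h/(h + (s−f)) and Df = s·h/(h − (s−f)), so DoF = Df − Dn = 2·s·(s−f)·h / (h² − (s−f)²).
That is a quadratic in h: DoF·h² − 2·s·(s−f)·h − DoF·(s−f)² = 0 ⇒ h = (s−f)·(s + √(s² + DoF²)) / DoF = 475 × (510 + √(510² + 136²)) / 136 = 475 × (510 + 527.822) / 136 ≈ 3624.7 mm.
Then N = f²/(c·h) = 35² / (0.075 × 3624.7) = 1225 / 271.86 ≈ 4.51.

f/4.51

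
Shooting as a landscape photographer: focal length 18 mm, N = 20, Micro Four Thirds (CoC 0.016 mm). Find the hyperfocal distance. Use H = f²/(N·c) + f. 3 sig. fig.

Hyperfocal distance H = f²/(N·c) + f = 18²/(20 × 0.016) + 18 = 324/0.32 + 18 ≈ 1030.5 mm ≈ 1.03 m.

1.03 m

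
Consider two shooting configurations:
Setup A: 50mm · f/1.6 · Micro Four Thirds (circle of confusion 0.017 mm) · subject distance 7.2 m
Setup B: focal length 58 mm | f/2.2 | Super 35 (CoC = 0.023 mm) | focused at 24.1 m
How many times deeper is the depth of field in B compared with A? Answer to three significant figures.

Setup A: H = 50²/(1.6×0.017) + 50 ≈ 91961.8 mm; DoF = Df − Dn = 7807.3 − 6680.3 ≈ 1127.0 mm.
Setup B: H = 58²/(2.2×0.023) + 58 ≈ 66540.2 mm; DoF = Df − Dn = 37752 − 17699 ≈ 20053 mm.
Ratio = 20053 / 1127.0 ≈ 17.8.

17.8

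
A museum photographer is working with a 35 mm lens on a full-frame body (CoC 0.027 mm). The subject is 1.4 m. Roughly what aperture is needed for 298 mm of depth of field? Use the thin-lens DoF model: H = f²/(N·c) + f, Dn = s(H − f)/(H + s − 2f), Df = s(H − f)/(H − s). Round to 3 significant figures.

Write h = H − f = f²/(N·c). The thin-lens limits are Dn = s·h/(h + (s−f)) and Df = s·h/(h − (s−f)), so DoF = Df − Dn = 2·s·(s−f)·h / (h² − (s−f)²).
That is a quadratic in h: DoF·h² − 2·s·(s−f)·h − DoF·(s−f)² = 0 ⇒ h = (s−f)·(s + √(s² + DoF²)) / DoF = 1365 × (1400 + √(1400² + 298²)) / 298 = 1365 × (1400 + 1431.36) / 298 ≈ 12969 mm.
Then N = f²/(c·h) = 35² / (0.027 × 12969) = 1225 / 350.17 ≈ 3.50.

f/3.50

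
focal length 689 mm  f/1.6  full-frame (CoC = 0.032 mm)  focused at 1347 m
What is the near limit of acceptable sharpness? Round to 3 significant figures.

Hyperfocal distance H = f²/(N·c) + f = 689²/(1.6 × 0.032) + 689 = 474721/0.0512 + 689 ≈ 9272583.5 mm ≈ 9273 m.
Near limit Dn = s·(H − f)/(H + s − 2f) = 1347000 × (9272583.5 − 689) / (9272583.5 + 1347000 − 2 × 689) = 1347000 × 9271894.5 / 10618205.5 ≈ 1176210 mm ≈ 1180 m.

1180 m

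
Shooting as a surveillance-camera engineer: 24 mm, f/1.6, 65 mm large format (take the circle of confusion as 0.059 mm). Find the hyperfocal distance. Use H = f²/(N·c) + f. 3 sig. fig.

6.13 m

Hyperfocal distance H = f²/(N·c) + f = 24²/(1.6 × 0.059) + 24 = 576/0.0944 + 24 ≈ 6125.7 mm ≈ 6.13 m.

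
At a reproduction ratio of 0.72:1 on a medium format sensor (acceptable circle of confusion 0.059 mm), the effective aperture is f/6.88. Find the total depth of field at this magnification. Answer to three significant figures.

1.57 mm

At magnification m, DoF ≈ 2·N_eff·c/m² = 2 × 6.88 × 0.059 / 0.72² = 0.8118 / 0.5184 ≈ 1.57 mm.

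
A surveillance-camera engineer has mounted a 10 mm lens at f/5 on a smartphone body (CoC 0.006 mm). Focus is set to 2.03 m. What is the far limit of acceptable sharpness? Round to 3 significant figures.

5.15 m

Hyperfocal distance H = f²/(N·c) + f = 10²/(5 × 0.006) + 10 = 100/0.03 + 10 ≈ 3343.3 mm ≈ 3.343 m.
Far limit Df = s·(H − f)/(H − s) = 2030 × (3343.3 − 10) / (3343.3 − 2030) = 2030 × 3333.3 / 1313.3 ≈ 5152.3 mm ≈ 5.15 m.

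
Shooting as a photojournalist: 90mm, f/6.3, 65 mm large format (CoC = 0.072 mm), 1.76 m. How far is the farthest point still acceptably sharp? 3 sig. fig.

1.94 m

Hyperfocal distance H = f²/(N·c) + f = 90²/(6.3 × 0.072) + 90 = 8100/0.4536 + 90 ≈ 17947.1 mm ≈ 17.95 m.
Far limit Df = s·(H − f)/(H − s) = 1760 × (17947.1 − 90) / (17947.1 − 1760) = 1760 × 17857.1 / 16187.1 ≈ 1941.6 mm ≈ 1.94 m.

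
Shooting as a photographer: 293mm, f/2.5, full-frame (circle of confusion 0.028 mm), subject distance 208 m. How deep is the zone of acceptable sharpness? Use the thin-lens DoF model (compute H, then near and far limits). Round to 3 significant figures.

Hyperfocal distance H = f²/(N·c) + f = 293²/(2.5 × 0.028) + 293 = 85849/0.07 + 293 ≈ 1226707.3 mm ≈ 1227 m.
Near limit Dn = s·(H − f)/(H + s − 2f) = 208000 × (1226707.3 − 293) / (1226707.3 + 208000 − 2 × 293) = 208000 × 1226414.3 / 1434121.3 ≈ 177875 mm.
Far limit Df = s·(H − f)/(H − s) = 208000 × (1226707.3 − 293) / (1226707.3 − 208000) = 208000 × 1226414.3 / 1018707.3 ≈ 250410 mm.
Depth of field = Df − Dn = 250410 − 177875 ≈ 72535 mm ≈ 72.5 m.

72.5 m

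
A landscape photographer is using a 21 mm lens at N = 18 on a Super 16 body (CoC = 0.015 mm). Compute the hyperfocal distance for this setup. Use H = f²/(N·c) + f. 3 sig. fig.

1.65 m

Hyperfocal distance H = f²/(N·c) + f = 21²/(18 × 0.015) + 21 = 441/0.27 + 21 ≈ 1654.3 mm ≈ 1.65 m.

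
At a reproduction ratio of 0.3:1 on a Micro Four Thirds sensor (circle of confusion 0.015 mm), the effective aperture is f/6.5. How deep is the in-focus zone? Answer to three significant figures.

At magnification m, DoF ≈ 2·N_eff·c/m² = 2 × 6.5 × 0.015 / 0.3² = 0.195 / 0.09 ≈ 2.17 mm.

2.17 mm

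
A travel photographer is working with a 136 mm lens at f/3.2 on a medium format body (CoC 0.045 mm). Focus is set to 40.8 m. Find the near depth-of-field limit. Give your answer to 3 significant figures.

31.0 m

Hyperfocal distance H = f²/(N·c) + f = 136²/(3.2 × 0.045) + 136 = 18496/0.144 + 136 ≈ 128580.4 mm ≈ 128.6 m.
Near limit Dn = s·(H − f)/(H + s − 2f) = 40800 × (128580.4 − 136) / (128580.4 + 40800 − 2 × 136) = 40800 × 128444.4 / 169108.4 ≈ 30989 mm ≈ 31.0 m.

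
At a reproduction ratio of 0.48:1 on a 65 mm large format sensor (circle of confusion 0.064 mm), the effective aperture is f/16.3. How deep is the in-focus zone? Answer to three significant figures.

At magnification m, DoF ≈ 2·N_eff·c/m² = 2 × 16.3 × 0.064 / 0.48² = 2.086 / 0.2304 ≈ 9.06 mm.

9.06 mm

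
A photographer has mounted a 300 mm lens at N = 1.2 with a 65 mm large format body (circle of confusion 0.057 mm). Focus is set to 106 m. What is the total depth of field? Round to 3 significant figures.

17.1 m

Hyperfocal distance H = f²/(N·c) + f = 300²/(1.2 × 0.057) + 300 = 90000/0.0684 + 300 ≈ 1316089.5 mm ≈ 1316 m.
Near limit Dn = s·(H − f)/(H + s − 2f) = 106000 × (1316089.5 − 300) / (1316089.5 + 106000 − 2 × 300) = 106000 × 1315789.5 / 1421489.5 ≈ 98118 mm.
Far limit Df = s·(H − f)/(H − s) = 106000 × (1316089.5 − 300) / (1316089.5 − 106000) = 106000 × 1315789.5 / 1210089.5 ≈ 115259 mm.
Depth of field = Df − Dn = 115259 − 98118 ≈ 17141 mm ≈ 17.1 m.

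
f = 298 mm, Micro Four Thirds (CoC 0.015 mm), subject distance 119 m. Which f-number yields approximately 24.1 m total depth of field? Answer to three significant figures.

f/5

Write h = H − f = f²/(N·c). The thin-lens limits are Dn = s·h/(h + (s−f)) and Df = s·h/(h − (s−f)), so DoF = Df − Dn = 2·s·(s−f)·h / (h² − (s−f)²).
That is a quadratic in h: DoF·h² − 2·s·(s−f)·h − DoF·(s−f)² = 0 ⇒ h = (s−f)·(s + √(s² + DoF²)) / DoF = 118702 × (119000 + √(119000² + 24100²)) / 24100 = 118702 × (119000 + 121416) / 24100 ≈ 1184143 mm.
Then N = f²/(c·h) = 298² / (0.015 × 1184143) = 88804 / 17762 ≈ 5.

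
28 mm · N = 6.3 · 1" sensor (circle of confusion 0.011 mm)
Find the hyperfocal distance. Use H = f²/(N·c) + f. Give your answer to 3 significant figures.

11.3 m

Hyperfocal distance H = f²/(N·c) + f = 28²/(6.3 × 0.011) + 28 = 784/0.0693 + 28 ≈ 11341.1 mm ≈ 11.3 m.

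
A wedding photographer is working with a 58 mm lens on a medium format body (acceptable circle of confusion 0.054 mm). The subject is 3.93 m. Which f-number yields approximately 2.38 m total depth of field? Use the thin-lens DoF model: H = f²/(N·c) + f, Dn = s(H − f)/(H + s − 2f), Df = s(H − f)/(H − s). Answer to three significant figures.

f/4.49

Write h = H − f = f²/(N·c). The thin-lens limits are Dn = s·h/(h + (s−f)) and Df = s·h/(h − (s−f)), so DoF = Df − Dn = 2·s·(s−f)·h / (h² − (s−f)²).
That is a quadratic in h: DoF·h² − 2·s·(s−f)·h − DoF·(s−f)² = 0 ⇒ h = (s−f)·(s + √(s² + DoF²)) / DoF = 3872 × (3930 + √(3930² + 2380²)) / 2380 = 3872 × (3930 + 4594.49) / 2380 ≈ 13868 mm.
Then N = f²/(c·h) = 58² / (0.054 × 13868) = 3364 / 748.89 ≈ 4.49.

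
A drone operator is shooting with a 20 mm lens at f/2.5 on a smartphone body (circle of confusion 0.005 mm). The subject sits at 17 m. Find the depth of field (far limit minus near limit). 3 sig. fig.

25.1 m

Hyperfocal distance H = f²/(N·c) + f = 20²/(2.5 × 0.005) + 20 = 400/0.0125 + 20 ≈ 32020.0 mm ≈ 32.02 m.
Near limit Dn = s·(H − f)/(H + s − 2f) = 17000 × (32020.0 − 20) / (32020.0 + 17000 − 2 × 20) = 17000 × 32000.0 / 48980.0 ≈ 11107 mm.
Far limit Df = s·(H − f)/(H − s) = 17000 × (32020.0 − 20) / (32020.0 − 17000) = 17000 × 32000.0 / 15020.0 ≈ 36218 mm.
Depth of field = Df − Dn = 36218 − 11107 ≈ 25111 mm ≈ 25.1 m.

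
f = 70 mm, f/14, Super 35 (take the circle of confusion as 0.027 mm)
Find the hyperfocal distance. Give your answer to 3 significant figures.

Hyperfocal distance H = f²/(N·c) + f = 70²/(14 × 0.027) + 70 = 4900/0.378 + 70 ≈ 13033.0 mm ≈ 13.0 m.

13.0 m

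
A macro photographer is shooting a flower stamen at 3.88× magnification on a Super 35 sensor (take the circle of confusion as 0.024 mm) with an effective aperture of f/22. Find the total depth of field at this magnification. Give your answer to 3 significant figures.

0.0701 mm

At magnification m, DoF ≈ 2·N_eff·c/m² = 2 × 22 × 0.024 / 3.88² = 1.056 / 15.05 ≈ 0.0701 mm.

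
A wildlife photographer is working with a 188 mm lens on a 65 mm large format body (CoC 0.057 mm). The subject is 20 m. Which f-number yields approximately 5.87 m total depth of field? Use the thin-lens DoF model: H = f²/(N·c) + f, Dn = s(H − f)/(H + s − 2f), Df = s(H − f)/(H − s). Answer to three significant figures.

f/4.50

Write h = H − f = f²/(N·c). The thin-lens limits are Dn = s·h/(h + (s−f)) and Df = s·h/(h − (s−f)), so DoF = Df − Dn = 2·s·(s−f)·h / (h² − (s−f)²).
That is a quadratic in h: DoF·h² − 2·s·(s−f)·h − DoF·(s−f)² = 0 ⇒ h = (s−f)·(s + √(s² + DoF²)) / DoF = 19812 × (20000 + √(20000² + 5870²)) / 5870 = 19812 × (20000 + 20843.6) / 5870 ≈ 137852 mm.
Then N = f²/(c·h) = 188² / (0.057 × 137852) = 35344 / 7857.6 ≈ 4.50.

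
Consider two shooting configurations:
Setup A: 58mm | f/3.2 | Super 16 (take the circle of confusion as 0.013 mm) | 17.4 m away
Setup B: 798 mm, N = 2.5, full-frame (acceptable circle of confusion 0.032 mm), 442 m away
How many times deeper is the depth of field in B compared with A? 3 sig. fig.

6.28

Setup A: H = 58²/(3.2×0.013) + 58 ≈ 80923.4 mm; DoF = Df − Dn = 22150.2 − 14327.4 ≈ 7822.8 mm.
Setup B: H = 798²/(2.5×0.032) + 798 ≈ 7960848.0 mm; DoF = Df − Dn = 467936 − 418788 ≈ 49148 mm.
Ratio = 49148 / 7822.8 ≈ 6.28.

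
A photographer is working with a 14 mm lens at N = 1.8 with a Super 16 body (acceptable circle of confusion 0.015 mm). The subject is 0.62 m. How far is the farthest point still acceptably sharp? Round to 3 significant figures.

0.676 m

Hyperfocal distance H = f²/(N·c) + f = 14²/(1.8 × 0.015) + 14 = 196/0.027 + 14 ≈ 7273.3 mm ≈ 7.273 m.
Far limit Df = s·(H − f)/(H − s) = 620 × (7273.3 − 14) / (7273.3 − 620) = 620 × 7259.3 / 6653.3 ≈ 676.47 mm ≈ 0.676 m.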